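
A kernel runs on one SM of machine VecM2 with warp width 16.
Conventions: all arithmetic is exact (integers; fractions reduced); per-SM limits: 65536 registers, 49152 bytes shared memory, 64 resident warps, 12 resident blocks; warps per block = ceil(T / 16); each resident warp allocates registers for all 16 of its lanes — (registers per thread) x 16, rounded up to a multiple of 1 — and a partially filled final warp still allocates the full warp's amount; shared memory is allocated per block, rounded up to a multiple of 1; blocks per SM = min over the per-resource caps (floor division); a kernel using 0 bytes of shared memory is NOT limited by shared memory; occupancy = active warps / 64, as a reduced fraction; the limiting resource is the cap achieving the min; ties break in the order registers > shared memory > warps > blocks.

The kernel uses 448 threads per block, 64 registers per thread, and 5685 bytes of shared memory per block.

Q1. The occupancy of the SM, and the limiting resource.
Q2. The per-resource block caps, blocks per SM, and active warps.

Answer: occupancy 7/8, limited by registers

registers: 2 blocks
shared memory: 8 blocks
warps: 2 blocks
blocks: 12 blocks

Answer: 2 blocks, 56 active warps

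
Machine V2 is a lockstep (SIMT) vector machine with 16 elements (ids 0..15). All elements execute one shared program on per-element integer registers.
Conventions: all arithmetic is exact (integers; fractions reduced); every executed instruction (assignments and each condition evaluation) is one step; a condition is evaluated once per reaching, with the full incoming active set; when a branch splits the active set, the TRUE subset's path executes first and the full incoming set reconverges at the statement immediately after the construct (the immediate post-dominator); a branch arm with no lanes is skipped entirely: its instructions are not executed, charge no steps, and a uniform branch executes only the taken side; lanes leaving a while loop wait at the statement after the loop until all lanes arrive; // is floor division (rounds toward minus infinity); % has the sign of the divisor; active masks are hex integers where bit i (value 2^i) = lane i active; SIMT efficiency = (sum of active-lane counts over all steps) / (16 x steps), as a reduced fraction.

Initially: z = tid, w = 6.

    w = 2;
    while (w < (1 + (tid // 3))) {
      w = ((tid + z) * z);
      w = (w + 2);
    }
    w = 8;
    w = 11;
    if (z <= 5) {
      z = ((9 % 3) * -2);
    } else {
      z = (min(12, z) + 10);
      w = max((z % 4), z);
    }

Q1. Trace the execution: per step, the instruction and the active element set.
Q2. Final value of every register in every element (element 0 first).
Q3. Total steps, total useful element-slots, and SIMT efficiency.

step 0: w <- 2                       0xffff
step 1: eval (w < (1 + (tid // 3)))  0xffff
step 2: w <- ((tid + z) * z)         0xffc0
step 3: w <- (w + 2)                 0xffc0
step 4: eval (w < (1 + (tid // 3)))  0xffc0
step 5: w <- 8                       0xffff
step 6: w <- 11                      0xffff
step 7: eval (z <= 5)                0xffff
step 8: z <- ((9 % 3) * -2)          0x003f
step 9: z <- (min(12, z) + 10)       0xffc0
step 10: w <- max((z % 4), z)         0xffc0

Answer: 11 steps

z: 0,0,0,0,0,0,16,17,18,19,20,21,22,22,22,22
w: 11,11,11,11,11,11,16,17,18,19,20,21,22,22,22,22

steps = 11; useful = 136; efficiency = 136/176 = 17/22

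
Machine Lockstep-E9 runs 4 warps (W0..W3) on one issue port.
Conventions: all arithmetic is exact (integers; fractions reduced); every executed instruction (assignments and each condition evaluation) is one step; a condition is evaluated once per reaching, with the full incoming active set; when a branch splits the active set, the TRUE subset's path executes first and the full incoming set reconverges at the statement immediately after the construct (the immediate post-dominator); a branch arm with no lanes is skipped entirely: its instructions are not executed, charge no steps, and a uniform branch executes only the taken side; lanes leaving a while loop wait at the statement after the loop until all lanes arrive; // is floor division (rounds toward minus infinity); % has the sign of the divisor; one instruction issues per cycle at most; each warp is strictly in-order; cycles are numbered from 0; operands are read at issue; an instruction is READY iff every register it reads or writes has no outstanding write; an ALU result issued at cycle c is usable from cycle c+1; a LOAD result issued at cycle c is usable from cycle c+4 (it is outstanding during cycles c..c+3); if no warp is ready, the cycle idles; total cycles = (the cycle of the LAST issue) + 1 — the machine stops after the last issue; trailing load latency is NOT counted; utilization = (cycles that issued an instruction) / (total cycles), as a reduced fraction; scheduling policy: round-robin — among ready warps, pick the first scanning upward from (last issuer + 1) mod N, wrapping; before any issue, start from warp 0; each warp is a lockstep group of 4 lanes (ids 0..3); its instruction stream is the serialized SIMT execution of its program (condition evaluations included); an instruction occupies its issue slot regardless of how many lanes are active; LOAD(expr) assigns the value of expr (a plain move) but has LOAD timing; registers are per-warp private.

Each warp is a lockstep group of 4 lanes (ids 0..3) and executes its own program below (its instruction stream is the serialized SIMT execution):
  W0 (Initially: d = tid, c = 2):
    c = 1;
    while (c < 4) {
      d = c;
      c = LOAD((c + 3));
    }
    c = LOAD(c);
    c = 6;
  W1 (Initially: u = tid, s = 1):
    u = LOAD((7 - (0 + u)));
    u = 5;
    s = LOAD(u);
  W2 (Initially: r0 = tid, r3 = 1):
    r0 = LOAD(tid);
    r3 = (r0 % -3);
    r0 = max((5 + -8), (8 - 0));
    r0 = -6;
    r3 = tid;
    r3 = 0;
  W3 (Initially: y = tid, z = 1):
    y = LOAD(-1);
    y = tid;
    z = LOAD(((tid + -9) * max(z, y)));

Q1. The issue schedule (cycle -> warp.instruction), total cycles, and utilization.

cycle 0: W0.I0
cycle 1: W1.I0
cycle 2: W2.I0
cycle 3: W3.I0
cycle 4: W0.I1
cycle 5: W1.I1
cycle 6: W2.I1
cycle 7: W3.I1
cycle 8: W0.I2
cycle 9: W1.I2
cycle 10: W2.I2
cycle 11: W3.I2
cycle 12: W0.I3
cycle 13: W2.I3
cycle 14: W2.I4
cycle 15: W2.I5
cycle 16: W0.I4
cycle 17: W0.I5
cycle 18: idle
cycle 19: idle
cycle 20: idle
cycle 21: W0.I6

Answer: 22 cycles, utilization 19/22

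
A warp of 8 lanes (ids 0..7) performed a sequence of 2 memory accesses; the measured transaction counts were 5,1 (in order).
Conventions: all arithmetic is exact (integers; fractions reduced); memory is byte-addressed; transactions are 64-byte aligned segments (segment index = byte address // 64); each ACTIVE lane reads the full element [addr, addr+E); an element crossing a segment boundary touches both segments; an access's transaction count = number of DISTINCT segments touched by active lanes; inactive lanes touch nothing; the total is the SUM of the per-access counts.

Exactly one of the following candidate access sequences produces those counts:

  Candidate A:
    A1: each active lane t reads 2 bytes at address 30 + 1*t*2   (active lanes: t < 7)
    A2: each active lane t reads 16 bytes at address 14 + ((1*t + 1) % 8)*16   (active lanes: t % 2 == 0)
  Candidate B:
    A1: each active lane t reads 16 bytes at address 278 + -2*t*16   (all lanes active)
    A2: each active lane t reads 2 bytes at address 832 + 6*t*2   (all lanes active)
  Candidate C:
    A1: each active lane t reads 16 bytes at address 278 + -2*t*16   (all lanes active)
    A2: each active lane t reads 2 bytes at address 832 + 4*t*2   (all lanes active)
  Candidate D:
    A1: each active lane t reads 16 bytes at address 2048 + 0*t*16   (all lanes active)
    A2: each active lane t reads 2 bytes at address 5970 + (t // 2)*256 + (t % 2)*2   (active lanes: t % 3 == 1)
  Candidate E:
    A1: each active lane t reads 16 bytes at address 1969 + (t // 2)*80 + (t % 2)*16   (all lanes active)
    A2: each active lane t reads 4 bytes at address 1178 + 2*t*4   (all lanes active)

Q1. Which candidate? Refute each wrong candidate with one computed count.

A: A1 gives 1 transaction, not 5
B: A2 gives 2 transactions, not 1
D: A1 gives 1 transaction, not 5
E: A1 gives 6 transactions, not 5
C: all counts match (5,1)

Answer: C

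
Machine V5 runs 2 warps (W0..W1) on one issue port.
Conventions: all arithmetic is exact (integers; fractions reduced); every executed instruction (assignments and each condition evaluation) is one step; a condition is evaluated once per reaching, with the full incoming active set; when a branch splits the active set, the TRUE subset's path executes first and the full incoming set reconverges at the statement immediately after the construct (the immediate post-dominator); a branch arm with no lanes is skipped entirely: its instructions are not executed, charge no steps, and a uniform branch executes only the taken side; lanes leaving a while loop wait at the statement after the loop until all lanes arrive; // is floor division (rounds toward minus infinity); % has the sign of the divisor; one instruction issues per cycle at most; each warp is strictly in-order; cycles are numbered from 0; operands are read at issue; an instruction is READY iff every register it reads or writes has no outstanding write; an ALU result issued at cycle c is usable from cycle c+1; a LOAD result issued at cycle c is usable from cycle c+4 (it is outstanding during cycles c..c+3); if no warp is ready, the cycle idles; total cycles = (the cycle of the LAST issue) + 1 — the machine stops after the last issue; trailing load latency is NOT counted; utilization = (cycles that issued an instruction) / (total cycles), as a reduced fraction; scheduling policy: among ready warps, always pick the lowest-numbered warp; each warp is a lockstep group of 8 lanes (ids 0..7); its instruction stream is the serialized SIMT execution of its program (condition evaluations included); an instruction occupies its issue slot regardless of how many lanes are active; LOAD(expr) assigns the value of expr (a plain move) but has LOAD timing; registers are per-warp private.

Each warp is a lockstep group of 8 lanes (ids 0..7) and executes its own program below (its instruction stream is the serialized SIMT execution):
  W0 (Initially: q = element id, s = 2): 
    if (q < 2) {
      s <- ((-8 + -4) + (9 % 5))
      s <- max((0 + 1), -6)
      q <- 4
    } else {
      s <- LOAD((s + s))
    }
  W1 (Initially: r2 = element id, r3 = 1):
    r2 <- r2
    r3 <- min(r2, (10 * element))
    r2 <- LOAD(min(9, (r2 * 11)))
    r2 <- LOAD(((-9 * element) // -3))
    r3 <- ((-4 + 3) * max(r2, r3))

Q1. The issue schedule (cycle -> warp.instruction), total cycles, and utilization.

cycle 0: W0.I0
cycle 1: W0.I1
cycle 2: W0.I2
cycle 3: W0.I3
cycle 4: W0.I4
cycle 5: W1.I0
cycle 6: W1.I1
cycle 7: W1.I2
cycle 8: idle
cycle 9: idle
cycle 10: idle
cycle 11: W1.I3
cycle 12: idle
cycle 13: idle
cycle 14: idle
cycle 15: W1.I4

Answer: 16 cycles, utilization 5/8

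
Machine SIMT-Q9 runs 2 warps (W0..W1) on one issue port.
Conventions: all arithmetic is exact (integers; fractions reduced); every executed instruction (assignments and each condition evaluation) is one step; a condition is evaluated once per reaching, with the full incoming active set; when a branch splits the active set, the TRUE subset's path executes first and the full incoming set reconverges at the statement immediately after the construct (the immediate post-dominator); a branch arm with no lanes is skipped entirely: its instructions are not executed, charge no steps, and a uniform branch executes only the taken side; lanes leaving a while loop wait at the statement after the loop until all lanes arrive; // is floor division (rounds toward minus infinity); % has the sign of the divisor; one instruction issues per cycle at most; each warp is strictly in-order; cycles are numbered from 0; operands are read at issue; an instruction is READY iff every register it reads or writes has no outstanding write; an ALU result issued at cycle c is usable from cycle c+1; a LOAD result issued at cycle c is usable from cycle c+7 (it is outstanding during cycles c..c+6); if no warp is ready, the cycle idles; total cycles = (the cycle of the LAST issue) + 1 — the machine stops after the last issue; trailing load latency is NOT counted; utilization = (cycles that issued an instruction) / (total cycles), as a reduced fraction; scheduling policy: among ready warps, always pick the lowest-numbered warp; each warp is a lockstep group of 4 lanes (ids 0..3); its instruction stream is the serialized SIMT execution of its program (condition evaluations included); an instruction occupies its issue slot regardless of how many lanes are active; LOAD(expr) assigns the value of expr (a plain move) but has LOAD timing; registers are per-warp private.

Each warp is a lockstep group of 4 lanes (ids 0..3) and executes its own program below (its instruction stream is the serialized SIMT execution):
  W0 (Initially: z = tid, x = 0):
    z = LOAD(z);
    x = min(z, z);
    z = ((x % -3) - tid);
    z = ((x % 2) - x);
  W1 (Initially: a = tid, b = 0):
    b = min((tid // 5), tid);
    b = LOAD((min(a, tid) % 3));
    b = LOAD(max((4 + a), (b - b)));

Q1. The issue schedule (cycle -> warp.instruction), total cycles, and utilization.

cycle 0: W0.I0
cycle 1: W1.I0
cycle 2: W1.I1
cycle 3: idle
cycle 4: idle
cycle 5: idle
cycle 6: idle
cycle 7: W0.I1
cycle 8: W0.I2
cycle 9: W0.I3
cycle 10: W1.I2

Answer: 11 cycles, utilization 7/11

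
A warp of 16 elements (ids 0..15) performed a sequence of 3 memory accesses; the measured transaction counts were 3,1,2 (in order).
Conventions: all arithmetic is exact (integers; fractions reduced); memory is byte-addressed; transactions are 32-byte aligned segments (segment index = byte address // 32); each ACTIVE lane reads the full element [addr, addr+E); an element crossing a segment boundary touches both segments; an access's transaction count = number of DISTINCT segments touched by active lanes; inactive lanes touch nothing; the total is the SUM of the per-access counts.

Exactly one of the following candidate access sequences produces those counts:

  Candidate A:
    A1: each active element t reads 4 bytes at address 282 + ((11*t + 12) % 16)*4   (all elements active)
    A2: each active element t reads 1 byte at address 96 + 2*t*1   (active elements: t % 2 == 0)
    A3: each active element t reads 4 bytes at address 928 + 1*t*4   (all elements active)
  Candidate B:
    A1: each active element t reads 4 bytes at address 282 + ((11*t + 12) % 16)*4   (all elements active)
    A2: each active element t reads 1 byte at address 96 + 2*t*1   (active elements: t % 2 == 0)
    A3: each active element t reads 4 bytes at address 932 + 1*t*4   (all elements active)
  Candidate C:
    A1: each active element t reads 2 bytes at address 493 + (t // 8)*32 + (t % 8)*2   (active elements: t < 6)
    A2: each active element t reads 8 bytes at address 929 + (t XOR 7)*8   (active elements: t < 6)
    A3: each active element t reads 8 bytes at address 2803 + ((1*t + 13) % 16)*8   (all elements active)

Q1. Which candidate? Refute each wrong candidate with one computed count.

B: A3 gives 3 transactions, not 2
C: A1 gives 1 transaction, not 3
A: all counts match (3,1,2)

Answer: A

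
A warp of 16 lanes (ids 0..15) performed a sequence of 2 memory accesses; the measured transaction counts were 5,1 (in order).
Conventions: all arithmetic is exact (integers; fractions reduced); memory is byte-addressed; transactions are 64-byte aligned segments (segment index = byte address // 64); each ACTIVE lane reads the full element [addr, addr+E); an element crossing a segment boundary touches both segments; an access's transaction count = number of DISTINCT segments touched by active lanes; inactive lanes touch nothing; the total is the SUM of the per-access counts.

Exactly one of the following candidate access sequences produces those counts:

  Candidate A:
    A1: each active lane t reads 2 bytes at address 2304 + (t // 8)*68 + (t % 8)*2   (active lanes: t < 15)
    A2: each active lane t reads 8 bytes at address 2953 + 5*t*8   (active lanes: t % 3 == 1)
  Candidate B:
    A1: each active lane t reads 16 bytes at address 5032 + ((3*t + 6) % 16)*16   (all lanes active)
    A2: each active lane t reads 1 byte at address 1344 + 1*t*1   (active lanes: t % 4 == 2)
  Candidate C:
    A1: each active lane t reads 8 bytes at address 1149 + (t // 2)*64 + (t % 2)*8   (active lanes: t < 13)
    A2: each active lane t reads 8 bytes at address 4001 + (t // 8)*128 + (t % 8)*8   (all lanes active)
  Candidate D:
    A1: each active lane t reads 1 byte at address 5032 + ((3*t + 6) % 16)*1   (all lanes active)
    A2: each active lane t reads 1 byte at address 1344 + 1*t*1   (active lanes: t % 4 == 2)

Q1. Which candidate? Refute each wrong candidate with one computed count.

A: A1 gives 2 transactions, not 5
C: A1 gives 8 transactions, not 5
D: A1 gives 1 transaction, not 5
B: all counts match (5,1)

Answer: B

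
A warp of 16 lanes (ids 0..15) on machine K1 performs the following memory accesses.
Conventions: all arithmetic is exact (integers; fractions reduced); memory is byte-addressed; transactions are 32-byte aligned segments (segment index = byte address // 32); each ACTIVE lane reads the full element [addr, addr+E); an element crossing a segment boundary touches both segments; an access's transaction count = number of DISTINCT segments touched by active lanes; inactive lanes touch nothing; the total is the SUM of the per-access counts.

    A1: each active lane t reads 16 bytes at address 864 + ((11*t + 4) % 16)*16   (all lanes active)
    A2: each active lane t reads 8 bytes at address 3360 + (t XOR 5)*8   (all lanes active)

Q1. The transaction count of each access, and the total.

A1: 8 transactions
A2: 4 transactions

Answer: 8,4; total 12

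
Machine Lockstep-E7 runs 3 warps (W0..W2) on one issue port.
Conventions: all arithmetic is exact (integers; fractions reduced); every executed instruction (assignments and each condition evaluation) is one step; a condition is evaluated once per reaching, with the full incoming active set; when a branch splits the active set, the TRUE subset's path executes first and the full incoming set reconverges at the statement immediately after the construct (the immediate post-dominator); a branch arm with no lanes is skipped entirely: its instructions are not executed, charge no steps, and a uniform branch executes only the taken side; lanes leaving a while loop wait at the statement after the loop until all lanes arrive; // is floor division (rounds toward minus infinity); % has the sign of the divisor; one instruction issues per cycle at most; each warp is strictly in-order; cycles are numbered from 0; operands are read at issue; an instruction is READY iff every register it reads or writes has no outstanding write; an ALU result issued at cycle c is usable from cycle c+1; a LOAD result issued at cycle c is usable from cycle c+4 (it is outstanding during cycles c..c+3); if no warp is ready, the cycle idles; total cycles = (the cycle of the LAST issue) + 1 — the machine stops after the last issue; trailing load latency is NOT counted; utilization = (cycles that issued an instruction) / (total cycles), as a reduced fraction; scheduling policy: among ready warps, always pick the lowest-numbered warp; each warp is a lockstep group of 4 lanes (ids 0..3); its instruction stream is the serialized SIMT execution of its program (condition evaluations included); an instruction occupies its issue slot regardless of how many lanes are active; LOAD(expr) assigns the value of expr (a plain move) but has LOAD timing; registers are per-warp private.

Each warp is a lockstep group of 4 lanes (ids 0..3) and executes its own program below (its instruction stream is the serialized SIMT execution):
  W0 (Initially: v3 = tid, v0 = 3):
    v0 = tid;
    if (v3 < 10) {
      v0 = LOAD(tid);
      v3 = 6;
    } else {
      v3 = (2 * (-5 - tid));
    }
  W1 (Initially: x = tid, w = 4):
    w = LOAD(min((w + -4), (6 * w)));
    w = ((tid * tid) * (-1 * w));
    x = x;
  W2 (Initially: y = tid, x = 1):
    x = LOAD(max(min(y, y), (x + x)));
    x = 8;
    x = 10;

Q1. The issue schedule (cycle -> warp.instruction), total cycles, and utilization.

cycle 0: W0.I0
cycle 1: W0.I1
cycle 2: W0.I2
cycle 3: W0.I3
cycle 4: W1.I0
cycle 5: W2.I0
cycle 6: idle
cycle 7: idle
cycle 8: W1.I1
cycle 9: W1.I2
cycle 10: W2.I1
cycle 11: W2.I2

Answer: 12 cycles, utilization 5/6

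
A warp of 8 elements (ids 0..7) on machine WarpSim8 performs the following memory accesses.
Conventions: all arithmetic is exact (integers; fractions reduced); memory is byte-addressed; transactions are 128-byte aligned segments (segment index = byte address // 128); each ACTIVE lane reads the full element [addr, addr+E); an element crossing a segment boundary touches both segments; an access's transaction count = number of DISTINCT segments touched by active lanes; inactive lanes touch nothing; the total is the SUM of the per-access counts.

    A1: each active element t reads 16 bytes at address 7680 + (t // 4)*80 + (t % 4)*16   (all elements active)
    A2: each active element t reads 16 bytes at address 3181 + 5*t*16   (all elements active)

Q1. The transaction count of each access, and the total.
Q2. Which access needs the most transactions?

A1: 2 transactions
A2: 6 transactions

Answer: 2,6; total 8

Answer: A2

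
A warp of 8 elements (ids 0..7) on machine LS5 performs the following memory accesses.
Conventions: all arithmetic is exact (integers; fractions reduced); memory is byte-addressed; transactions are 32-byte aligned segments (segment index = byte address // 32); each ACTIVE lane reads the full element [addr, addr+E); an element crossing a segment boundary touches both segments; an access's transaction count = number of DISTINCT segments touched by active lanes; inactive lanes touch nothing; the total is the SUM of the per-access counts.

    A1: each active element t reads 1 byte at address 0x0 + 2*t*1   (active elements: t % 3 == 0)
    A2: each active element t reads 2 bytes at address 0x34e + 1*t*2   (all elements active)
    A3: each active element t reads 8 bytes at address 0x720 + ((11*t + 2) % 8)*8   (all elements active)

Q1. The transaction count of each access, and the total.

A1: 1 transaction
A2: 1 transaction
A3: 2 transactions

Answer: 1,1,2; total 4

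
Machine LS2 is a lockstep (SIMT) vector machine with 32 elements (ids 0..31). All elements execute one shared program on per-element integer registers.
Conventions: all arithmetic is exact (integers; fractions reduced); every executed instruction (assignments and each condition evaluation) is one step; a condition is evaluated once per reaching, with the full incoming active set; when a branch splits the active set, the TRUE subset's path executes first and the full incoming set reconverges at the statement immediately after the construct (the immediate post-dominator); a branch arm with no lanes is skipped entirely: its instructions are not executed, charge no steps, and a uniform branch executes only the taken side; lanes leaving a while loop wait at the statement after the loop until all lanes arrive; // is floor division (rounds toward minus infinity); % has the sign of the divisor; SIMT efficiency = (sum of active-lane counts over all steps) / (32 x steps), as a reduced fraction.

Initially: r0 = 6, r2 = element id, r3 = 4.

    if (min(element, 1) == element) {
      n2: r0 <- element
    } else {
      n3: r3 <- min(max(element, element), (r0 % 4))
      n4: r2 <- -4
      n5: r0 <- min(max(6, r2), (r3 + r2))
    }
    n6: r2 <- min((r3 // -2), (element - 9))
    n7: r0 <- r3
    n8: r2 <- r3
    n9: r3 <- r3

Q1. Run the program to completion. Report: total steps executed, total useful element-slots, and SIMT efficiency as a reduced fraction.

Answer: 9 steps, 252 useful, 7/8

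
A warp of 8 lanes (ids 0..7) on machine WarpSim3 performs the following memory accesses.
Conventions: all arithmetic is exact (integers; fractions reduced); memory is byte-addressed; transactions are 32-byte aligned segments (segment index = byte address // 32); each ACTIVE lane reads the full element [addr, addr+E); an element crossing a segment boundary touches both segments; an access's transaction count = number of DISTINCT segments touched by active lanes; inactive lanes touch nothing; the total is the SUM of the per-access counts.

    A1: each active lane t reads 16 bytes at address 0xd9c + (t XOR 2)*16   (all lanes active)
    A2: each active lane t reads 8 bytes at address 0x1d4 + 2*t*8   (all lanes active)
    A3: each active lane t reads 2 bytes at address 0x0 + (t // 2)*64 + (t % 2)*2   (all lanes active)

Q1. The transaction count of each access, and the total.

A1: 5 transactions
A2: 5 transactions
A3: 4 transactions

Answer: 5,5,4; total 14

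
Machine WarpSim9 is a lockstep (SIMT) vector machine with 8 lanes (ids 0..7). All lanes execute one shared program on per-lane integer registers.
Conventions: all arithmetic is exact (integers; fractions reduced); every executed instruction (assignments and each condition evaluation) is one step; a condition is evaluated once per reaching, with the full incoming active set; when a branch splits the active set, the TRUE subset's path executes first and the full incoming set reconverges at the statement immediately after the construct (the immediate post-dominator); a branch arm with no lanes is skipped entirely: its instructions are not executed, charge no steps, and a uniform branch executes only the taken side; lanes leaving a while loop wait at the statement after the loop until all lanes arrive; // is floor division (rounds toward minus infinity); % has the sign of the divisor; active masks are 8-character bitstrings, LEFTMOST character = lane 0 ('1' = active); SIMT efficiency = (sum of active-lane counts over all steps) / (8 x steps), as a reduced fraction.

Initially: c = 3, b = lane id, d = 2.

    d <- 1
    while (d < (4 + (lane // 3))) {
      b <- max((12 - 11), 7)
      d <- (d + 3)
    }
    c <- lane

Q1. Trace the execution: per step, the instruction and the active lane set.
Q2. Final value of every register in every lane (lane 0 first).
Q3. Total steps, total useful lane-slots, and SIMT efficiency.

step 0: d <- 1                       11111111
step 1: eval (d < (4 + (lane // 3))) 11111111
step 2: b <- max((12 - 11), 7)       11111111
step 3: d <- (d + 3)                 11111111
step 4: eval (d < (4 + (lane // 3))) 11111111
step 5: b <- max((12 - 11), 7)       00011111
step 6: d <- (d + 3)                 00011111
step 7: eval (d < (4 + (lane // 3))) 00011111
step 8: c <- lane                    11111111

Answer: 9 steps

c: 0,1,2,3,4,5,6,7
b: 7,7,7,7,7,7,7,7
d: 4,4,4,7,7,7,7,7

steps = 9; useful = 63; efficiency = 63/72 = 7/8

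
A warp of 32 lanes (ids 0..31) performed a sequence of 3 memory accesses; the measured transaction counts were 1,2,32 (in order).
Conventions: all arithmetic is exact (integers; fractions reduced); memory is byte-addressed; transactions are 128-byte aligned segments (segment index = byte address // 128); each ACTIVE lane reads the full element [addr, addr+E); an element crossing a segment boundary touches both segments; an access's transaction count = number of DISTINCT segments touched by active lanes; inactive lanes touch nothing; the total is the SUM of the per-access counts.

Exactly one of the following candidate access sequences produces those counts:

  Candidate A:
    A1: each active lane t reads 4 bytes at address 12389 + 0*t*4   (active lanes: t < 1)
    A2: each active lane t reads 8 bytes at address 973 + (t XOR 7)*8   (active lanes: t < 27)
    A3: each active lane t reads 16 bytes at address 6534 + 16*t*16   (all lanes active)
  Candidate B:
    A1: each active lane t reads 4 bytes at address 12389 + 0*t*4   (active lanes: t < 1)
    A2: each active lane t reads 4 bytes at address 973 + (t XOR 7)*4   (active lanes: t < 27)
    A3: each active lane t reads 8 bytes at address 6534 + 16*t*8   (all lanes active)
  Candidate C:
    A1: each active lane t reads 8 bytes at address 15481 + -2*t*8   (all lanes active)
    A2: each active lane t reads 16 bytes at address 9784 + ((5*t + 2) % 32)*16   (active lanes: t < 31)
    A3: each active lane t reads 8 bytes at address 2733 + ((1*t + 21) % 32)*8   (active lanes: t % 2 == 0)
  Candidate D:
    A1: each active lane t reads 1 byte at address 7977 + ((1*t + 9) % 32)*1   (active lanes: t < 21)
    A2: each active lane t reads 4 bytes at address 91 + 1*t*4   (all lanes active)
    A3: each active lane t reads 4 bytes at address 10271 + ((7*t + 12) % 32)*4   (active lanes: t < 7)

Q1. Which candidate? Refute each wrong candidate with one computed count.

A: A2 gives 3 transactions, not 2
C: A1 gives 5 transactions, not 1
D: A3 gives 2 transactions, not 32
B: all counts match (1,2,32)

Answer: B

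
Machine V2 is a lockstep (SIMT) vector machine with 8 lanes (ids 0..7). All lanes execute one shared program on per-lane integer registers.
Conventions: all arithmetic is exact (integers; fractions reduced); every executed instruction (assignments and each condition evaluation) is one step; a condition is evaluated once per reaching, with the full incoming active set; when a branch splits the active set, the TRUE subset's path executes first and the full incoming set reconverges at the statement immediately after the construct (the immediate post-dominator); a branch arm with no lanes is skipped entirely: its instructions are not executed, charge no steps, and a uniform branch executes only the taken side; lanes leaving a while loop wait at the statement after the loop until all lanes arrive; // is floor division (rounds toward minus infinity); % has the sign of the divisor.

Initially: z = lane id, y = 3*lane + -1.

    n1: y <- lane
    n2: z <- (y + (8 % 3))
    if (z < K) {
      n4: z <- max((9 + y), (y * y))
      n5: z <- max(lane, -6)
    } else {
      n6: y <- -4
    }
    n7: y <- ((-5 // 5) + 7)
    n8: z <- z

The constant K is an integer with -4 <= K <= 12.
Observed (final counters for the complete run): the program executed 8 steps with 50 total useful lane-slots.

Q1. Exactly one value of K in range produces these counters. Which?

Answer: K = 4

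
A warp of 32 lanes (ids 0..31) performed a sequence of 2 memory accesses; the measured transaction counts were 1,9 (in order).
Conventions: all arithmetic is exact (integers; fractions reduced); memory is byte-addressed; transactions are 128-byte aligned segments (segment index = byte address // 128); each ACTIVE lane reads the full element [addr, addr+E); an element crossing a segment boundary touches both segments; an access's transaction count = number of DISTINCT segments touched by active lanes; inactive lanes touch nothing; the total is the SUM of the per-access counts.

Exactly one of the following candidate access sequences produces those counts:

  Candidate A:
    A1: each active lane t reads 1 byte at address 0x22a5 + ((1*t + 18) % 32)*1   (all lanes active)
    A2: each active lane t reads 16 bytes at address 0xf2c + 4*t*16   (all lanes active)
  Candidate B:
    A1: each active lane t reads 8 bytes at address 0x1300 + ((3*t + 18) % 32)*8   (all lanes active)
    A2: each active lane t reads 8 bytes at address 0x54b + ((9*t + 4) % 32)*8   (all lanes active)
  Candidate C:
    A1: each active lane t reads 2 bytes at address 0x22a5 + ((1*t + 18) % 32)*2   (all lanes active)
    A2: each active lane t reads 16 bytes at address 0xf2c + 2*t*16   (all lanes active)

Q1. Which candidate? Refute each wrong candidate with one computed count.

A: A2 gives 16 transactions, not 9
B: A1 gives 2 transactions, not 1
C: all counts match (1,9)

Answer: C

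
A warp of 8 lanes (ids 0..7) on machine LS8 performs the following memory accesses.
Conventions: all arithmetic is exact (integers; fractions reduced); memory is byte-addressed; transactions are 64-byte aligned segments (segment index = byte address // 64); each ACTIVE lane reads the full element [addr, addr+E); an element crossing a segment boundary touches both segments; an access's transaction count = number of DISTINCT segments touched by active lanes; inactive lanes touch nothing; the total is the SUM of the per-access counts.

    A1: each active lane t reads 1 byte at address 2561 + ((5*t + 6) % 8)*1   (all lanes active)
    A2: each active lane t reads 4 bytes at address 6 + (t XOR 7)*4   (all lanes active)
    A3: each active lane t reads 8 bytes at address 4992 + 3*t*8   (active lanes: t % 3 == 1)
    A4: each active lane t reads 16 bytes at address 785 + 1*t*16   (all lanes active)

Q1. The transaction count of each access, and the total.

A1: 1 transaction
A2: 1 transaction
A3: 3 transactions
A4: 3 transactions

Answer: 1,1,3,3; total 8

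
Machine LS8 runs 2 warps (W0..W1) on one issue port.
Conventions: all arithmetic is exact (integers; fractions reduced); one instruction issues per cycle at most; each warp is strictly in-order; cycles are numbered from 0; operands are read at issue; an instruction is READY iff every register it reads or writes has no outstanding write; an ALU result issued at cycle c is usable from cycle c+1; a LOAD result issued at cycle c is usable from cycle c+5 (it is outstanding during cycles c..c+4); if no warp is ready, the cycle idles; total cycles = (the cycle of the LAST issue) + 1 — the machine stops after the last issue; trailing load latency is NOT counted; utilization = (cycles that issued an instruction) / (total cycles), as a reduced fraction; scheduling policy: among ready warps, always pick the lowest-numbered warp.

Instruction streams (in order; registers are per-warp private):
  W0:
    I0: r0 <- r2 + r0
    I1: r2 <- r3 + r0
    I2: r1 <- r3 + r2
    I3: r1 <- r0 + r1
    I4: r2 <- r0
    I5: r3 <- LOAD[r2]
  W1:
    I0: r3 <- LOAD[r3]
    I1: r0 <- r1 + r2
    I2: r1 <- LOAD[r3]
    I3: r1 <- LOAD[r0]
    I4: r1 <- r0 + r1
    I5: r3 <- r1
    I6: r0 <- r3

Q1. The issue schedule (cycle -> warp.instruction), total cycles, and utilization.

cycle 0: W0.I0
cycle 1: W0.I1
cycle 2: W0.I2
cycle 3: W0.I3
cycle 4: W0.I4
cycle 5: W0.I5
cycle 6: W1.I0
cycle 7: W1.I1
cycle 8: idle
cycle 9: idle
cycle 10: idle
cycle 11: W1.I2
cycle 12: idle
cycle 13: idle
cycle 14: idle
cycle 15: idle
cycle 16: W1.I3
cycle 17: idle
cycle 18: idle
cycle 19: idle
cycle 20: idle
cycle 21: W1.I4
cycle 22: W1.I5
cycle 23: W1.I6

Answer: 24 cycles, utilization 13/24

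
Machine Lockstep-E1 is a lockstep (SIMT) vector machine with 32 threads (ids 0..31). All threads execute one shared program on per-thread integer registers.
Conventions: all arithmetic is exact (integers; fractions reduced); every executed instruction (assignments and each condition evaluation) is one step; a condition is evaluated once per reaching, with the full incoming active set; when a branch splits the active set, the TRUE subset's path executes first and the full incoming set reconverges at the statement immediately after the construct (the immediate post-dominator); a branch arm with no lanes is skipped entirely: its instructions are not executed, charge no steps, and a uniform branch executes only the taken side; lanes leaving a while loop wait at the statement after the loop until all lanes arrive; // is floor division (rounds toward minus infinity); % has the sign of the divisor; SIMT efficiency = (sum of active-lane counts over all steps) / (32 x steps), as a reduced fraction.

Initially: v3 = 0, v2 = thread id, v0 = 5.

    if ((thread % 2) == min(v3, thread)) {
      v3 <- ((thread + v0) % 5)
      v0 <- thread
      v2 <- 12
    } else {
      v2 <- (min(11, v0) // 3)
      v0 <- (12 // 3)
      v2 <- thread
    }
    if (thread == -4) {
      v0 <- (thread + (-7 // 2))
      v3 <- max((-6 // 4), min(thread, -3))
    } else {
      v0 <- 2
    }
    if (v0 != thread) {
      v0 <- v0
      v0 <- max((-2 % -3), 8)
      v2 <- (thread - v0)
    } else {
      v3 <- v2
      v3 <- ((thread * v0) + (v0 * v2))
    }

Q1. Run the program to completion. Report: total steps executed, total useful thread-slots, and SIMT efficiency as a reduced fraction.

Answer: 15 steps, 319 useful, 319/480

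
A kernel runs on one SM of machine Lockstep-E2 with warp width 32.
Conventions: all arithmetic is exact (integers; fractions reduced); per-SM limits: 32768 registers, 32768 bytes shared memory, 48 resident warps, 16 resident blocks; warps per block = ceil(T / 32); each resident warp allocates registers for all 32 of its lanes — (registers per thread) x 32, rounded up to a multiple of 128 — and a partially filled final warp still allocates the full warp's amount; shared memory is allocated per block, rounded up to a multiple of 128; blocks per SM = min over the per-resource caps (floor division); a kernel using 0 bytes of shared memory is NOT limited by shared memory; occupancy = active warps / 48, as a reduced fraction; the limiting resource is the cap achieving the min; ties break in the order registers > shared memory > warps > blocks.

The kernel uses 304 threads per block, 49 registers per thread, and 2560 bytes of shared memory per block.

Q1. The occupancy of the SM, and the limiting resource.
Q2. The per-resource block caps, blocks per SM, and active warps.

Answer: occupancy 5/24, limited by registers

registers: 1 block
shared memory: 12 blocks
warps: 4 blocks
blocks: 16 blocks

Answer: 1 block, 10 active warps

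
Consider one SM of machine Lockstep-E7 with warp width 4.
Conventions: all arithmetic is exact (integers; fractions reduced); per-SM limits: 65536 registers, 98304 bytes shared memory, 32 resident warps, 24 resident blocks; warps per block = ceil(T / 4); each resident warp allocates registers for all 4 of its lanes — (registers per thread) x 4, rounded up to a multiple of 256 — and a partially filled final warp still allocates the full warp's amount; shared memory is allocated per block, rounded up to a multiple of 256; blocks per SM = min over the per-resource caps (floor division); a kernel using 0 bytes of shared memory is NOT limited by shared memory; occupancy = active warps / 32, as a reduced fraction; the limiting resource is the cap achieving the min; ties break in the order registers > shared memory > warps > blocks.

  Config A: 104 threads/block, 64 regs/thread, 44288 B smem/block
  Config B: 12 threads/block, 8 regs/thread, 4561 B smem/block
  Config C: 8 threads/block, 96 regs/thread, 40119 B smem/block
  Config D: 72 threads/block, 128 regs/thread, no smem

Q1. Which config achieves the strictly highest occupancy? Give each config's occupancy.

occupancies: A 13/16, B 15/16, C 1/8, D 9/16

Answer: B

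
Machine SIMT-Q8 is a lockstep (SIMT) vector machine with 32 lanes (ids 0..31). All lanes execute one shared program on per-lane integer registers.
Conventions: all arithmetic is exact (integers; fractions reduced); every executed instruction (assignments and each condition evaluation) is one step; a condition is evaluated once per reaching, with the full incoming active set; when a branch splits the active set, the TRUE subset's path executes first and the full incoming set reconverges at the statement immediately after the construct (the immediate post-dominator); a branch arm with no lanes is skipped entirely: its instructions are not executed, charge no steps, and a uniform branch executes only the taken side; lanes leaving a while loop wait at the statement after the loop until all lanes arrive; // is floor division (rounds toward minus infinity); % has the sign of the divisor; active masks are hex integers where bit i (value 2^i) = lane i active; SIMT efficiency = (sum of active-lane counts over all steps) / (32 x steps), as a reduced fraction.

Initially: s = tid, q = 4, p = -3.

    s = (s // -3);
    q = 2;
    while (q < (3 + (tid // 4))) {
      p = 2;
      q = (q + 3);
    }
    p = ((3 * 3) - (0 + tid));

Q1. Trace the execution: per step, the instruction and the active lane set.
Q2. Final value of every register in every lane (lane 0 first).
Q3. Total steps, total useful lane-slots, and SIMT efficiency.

step 0: s <- (s // -3)               0xffffffff
step 1: q <- 2                       0xffffffff
step 2: eval (q < (3 + (tid // 4)))  0xffffffff
step 3: p <- 2                       0xffffffff
step 4: q <- (q + 3)                 0xffffffff
step 5: eval (q < (3 + (tid // 4)))  0xffffffff
step 6: p <- 2                       0xfffff000
step 7: q <- (q + 3)                 0xfffff000
step 8: eval (q < (3 + (tid // 4)))  0xfffff000
step 9: p <- 2                       0xff000000
step 10: q <- (q + 3)                 0xff000000
step 11: eval (q < (3 + (tid // 4)))  0xff000000
step 12: p <- ((3 * 3) - (0 + tid))   0xffffffff

Answer: 13 steps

s: 0,-1,-1,-1,-2,-2,-2,-3,-3,-3,-4,-4,-4,-5,-5,-5,-6,-6,-6,-7,-7,-7,-8,-8,-8,-9,-9,-9,-10,-10,-10,-11
q: 5,5,5,5,5,5,5,5,5,5,5,5,8,8,8,8,8,8,8,8,8,8,8,8,11,11,11,11,11,11,11,11
p: 9,8,7,6,5,4,3,2,1,0,-1,-2,-3,-4,-5,-6,-7,-8,-9,-10,-11,-12,-13,-14,-15,-16,-17,-18,-19,-20,-21,-22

steps = 13; useful = 308; efficiency = 308/416 = 77/104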